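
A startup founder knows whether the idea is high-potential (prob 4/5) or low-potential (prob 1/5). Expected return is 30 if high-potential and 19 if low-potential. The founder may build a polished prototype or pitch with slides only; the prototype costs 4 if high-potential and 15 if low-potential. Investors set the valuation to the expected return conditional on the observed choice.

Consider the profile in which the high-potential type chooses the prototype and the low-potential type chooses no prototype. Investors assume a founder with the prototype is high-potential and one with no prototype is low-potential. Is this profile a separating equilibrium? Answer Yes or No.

Yes

Under these beliefs, the prototype earns valuation 30 and no prototype earns valuation 19.
high-potential: the prototype nets 30 − 4 = 26; no prototype nets 19. high-potential prefers the prototype.
low-potential: the prototype nets 30 − 15 = 15; no prototype nets 19. low-potential prefers no prototype.
Neither type deviates, so the separating profile is an equilibrium.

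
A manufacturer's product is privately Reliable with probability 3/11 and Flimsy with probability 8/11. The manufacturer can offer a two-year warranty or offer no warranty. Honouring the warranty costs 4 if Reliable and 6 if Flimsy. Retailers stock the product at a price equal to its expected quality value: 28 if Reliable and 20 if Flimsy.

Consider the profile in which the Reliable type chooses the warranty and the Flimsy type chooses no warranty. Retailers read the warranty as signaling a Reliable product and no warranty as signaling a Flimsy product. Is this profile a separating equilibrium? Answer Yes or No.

Under these beliefs, the warranty earns price 28 and no warranty earns price 20.
Reliable: the warranty nets 28 − 4 = 24; no warranty nets 20. Reliable prefers the warranty.
Flimsy: the warranty nets 28 − 6 = 22; no warranty nets 20. Flimsy would deviate to the warranty.
Flimsy has a profitable deviation, so the profile is not an equilibrium.

No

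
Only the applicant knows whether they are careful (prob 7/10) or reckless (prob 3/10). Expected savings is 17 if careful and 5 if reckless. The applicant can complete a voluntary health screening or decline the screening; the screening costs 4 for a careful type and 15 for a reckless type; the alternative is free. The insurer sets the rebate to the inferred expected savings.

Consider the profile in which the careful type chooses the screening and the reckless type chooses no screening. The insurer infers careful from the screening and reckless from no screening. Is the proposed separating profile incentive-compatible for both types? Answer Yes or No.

Under these beliefs, the screening earns rebate 17 and no screening earns rebate 5.
careful: the screening nets 17 − 4 = 13; no screening nets 5. careful prefers the screening.
reckless: the screening nets 17 − 15 = 2; no screening nets 5. reckless prefers no screening.
Neither type deviates, so the separating profile is an equilibrium.

Yes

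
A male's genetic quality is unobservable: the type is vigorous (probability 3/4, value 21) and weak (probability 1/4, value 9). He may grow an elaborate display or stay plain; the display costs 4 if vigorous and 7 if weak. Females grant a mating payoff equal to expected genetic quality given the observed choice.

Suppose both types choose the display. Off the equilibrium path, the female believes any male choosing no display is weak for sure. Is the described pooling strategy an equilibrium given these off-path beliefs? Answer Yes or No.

On path, the female holds the prior and pays 3/4·21 + 1/4·9 = 18. Off path (no display), believing weak, it pays 9.
vigorous: the display nets 18 − 4 = 14; no display nets 9. vigorous stays.
weak: the display nets 18 − 7 = 11; no display nets 9. weak stays.
No type deviates, so pooling is sustained.

Yes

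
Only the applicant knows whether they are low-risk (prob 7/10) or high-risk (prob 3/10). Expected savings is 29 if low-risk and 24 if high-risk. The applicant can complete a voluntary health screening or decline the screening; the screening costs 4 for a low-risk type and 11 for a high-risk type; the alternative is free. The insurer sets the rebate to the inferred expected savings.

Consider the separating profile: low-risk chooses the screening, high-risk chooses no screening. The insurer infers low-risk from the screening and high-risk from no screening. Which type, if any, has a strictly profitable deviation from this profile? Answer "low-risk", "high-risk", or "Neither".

The screening pays 29; no screening pays 24.
low-risk: assigned the screening, nets 29 − 4 = 25; deviating to no screening nets 24.
high-risk: assigned no screening, nets 24; deviating to the screening nets 29 − 11 = 18.
Both types strictly prefer their assigned action; no profitable deviation.

Neither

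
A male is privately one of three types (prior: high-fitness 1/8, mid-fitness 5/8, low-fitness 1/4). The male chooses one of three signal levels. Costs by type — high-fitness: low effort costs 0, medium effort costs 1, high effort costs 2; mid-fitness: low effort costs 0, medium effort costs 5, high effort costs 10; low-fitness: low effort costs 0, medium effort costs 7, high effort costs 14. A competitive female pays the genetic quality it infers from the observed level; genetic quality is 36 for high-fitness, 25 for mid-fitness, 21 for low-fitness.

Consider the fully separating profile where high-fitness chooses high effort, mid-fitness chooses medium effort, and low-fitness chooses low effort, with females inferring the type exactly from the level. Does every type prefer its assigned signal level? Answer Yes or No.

Separating mating payoffs: high effort → 36, medium effort → 25, low effort → 21.
high-fitness (assigned high effort): low effort: 21 − 0 = 21; medium effort: 25 − 1 = 24; high effort: 36 − 2 = 34. high-fitness stays.
mid-fitness (assigned medium effort): low effort: 21 − 0 = 21; medium effort: 25 − 5 = 20; high effort: 36 − 10 = 26. mid-fitness prefers high effort.
low-fitness (assigned low effort): low effort: 21 − 0 = 21; medium effort: 25 − 7 = 18; high effort: 36 − 14 = 22. low-fitness prefers high effort.
At least one type deviates; the separating profile fails.

No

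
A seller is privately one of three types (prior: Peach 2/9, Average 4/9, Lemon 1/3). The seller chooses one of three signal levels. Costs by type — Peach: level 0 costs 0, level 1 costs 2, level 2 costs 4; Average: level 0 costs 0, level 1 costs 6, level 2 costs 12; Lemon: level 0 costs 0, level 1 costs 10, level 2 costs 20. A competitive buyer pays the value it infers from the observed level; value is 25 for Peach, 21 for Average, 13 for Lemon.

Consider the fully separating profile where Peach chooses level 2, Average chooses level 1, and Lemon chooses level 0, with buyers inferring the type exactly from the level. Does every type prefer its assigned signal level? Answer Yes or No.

Separating prices: level 2 → 25, level 1 → 21, level 0 → 13.
Peach (assigned level 2): level 0: 13 − 0 = 13; level 1: 21 − 2 = 19; level 2: 25 − 4 = 21. Peach stays.
Average (assigned level 1): level 0: 13 − 0 = 13; level 1: 21 − 6 = 15; level 2: 25 − 12 = 13. Average stays.
Lemon (assigned level 0): level 0: 13 − 0 = 13; level 1: 21 − 10 = 11; level 2: 25 − 20 = 5. Lemon stays.
Every type prefers its assigned level; separation holds.

Yes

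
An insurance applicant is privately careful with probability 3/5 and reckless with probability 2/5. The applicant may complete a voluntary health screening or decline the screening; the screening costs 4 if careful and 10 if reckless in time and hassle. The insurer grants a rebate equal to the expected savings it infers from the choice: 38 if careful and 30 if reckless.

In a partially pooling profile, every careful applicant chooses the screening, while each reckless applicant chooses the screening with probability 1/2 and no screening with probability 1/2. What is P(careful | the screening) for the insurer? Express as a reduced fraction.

3/4

P(the screening) = (3/5)·1 + (2/5)·(1/2) = 4/5.
By Bayes' rule, P(careful | the screening) = (3/5) / (4/5) = 3/4.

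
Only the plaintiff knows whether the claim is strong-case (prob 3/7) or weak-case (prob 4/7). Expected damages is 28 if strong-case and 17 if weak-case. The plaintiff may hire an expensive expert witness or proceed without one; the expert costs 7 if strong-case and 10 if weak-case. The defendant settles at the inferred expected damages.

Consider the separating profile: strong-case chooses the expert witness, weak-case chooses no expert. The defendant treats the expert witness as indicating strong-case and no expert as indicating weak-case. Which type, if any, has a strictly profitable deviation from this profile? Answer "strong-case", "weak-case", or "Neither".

weak-case

The expert witness pays 28; no expert pays 17.
strong-case: assigned the expert witness, nets 28 − 7 = 21; deviating to no expert nets 17.
weak-case: assigned no expert, nets 17; deviating to the expert witness nets 28 − 10 = 18.
The weak-case type gains 1 by deviating.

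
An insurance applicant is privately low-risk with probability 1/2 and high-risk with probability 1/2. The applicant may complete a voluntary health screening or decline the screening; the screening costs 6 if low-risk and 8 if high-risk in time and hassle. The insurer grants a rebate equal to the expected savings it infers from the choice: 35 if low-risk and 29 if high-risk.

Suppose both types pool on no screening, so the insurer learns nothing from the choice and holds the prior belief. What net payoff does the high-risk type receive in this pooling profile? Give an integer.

32

Pooled rebate = 1/2·35 + 1/2·29 = 32.
high-risk pays no cost for no screening, so net payoff = 32.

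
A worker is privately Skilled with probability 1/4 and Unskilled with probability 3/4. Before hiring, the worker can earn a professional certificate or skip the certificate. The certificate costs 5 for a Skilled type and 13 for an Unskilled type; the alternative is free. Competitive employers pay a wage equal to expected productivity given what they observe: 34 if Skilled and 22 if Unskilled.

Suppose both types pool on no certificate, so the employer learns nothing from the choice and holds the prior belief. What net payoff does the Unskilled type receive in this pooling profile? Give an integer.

Pooled wage = 1/4·34 + 3/4·22 = 25.
Unskilled pays no cost for no certificate, so net payoff = 25.

25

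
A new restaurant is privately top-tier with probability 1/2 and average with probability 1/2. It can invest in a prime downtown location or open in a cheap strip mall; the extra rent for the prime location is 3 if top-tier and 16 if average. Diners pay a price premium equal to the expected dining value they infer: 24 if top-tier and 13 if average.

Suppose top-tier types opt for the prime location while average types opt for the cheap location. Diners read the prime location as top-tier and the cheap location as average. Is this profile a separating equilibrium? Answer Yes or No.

Under these beliefs, the prime location earns price premium 24 and the cheap location earns price premium 13.
top-tier: the prime location nets 24 − 3 = 21; the cheap location nets 13. top-tier prefers the prime location.
average: the prime location nets 24 − 16 = 8; the cheap location nets 13. average prefers the cheap location.
Neither type deviates, so the separating profile is an equilibrium.

Yes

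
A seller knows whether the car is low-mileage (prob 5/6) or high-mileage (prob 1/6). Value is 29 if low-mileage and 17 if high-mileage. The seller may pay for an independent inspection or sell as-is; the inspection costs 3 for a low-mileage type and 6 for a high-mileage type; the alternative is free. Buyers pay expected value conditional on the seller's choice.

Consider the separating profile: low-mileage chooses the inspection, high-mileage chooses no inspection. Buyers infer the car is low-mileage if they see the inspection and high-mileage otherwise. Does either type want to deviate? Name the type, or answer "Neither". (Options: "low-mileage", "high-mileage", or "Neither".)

high-mileage

The inspection pays 29; no inspection pays 17.
low-mileage: assigned the inspection, nets 29 − 3 = 26; deviating to no inspection nets 17.
high-mileage: assigned no inspection, nets 17; deviating to the inspection nets 29 − 6 = 23.
The high-mileage type gains 6 by deviating.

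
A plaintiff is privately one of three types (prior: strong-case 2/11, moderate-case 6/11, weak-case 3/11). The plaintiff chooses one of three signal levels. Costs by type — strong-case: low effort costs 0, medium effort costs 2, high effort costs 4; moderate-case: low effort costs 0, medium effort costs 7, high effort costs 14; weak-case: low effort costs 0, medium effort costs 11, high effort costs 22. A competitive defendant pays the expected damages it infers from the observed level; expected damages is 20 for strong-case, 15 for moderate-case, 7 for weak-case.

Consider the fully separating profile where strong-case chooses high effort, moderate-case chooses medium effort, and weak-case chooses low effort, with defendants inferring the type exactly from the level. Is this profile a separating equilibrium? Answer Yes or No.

Separating settlements: high effort → 20, medium effort → 15, low effort → 7.
strong-case (assigned high effort): low effort: 7 − 0 = 7; medium effort: 15 − 2 = 13; high effort: 20 − 4 = 16. strong-case stays.
moderate-case (assigned medium effort): low effort: 7 − 0 = 7; medium effort: 15 − 7 = 8; high effort: 20 − 14 = 6. moderate-case stays.
weak-case (assigned low effort): low effort: 7 − 0 = 7; medium effort: 15 − 11 = 4; high effort: 20 − 22 = -2. weak-case stays.
Every type prefers its assigned level; separation holds.

Yes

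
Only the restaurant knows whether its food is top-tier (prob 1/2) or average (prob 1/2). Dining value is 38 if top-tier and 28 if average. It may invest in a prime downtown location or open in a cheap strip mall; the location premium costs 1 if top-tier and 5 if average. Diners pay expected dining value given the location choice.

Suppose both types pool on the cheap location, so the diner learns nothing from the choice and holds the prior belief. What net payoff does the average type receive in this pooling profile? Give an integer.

Pooled price premium = 1/2·38 + 1/2·28 = 33.
average pays no cost for the cheap location, so net payoff = 33.

33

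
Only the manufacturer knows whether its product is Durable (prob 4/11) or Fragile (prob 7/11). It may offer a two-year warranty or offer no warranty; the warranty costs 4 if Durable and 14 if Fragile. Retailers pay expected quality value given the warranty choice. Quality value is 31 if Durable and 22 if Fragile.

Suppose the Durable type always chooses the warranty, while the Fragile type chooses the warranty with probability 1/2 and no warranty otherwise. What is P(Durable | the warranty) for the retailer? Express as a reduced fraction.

P(the warranty) = (4/11)·1 + (7/11)·(1/2) = 15/22.
By Bayes' rule, P(Durable | the warranty) = (4/11) / (15/22) = 8/15.

8/15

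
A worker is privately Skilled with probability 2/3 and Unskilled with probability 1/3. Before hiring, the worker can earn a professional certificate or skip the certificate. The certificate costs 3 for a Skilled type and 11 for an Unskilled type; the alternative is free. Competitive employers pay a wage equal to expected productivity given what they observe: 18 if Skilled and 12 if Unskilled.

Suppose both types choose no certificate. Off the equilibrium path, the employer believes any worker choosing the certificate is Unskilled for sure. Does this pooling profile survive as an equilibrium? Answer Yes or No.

On path, the employer holds the prior and pays 2/3·18 + 1/3·12 = 16. Off path (the certificate), believing Unskilled, it pays 12.
Skilled: no certificate nets 16; the certificate nets 12 − 3 = 9. Skilled stays.
Unskilled: no certificate nets 16; the certificate nets 12 − 11 = 1. Unskilled stays.
No type deviates, so pooling is sustained.

Yes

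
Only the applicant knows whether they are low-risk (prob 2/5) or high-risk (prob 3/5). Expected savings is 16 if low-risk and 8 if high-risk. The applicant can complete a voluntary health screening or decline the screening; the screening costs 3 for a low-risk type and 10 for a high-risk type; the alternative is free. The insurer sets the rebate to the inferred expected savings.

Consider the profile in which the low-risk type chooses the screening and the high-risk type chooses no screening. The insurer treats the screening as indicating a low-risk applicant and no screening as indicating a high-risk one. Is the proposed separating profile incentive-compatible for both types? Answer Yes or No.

Yes

Under these beliefs, the screening earns rebate 16 and no screening earns rebate 8.
low-risk: the screening nets 16 − 3 = 13; no screening nets 8. low-risk prefers the screening.
high-risk: the screening nets 16 − 10 = 6; no screening nets 8. high-risk prefers no screening.
Neither type deviates, so the separating profile is an equilibrium.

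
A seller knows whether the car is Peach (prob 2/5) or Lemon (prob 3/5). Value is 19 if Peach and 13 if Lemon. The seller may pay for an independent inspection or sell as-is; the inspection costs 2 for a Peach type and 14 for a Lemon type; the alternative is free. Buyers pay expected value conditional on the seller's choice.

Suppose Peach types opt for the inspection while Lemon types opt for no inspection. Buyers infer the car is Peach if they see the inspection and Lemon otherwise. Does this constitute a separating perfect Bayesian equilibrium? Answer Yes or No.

Under these beliefs, the inspection earns price 19 and no inspection earns price 13.
Peach: the inspection nets 19 − 2 = 17; no inspection nets 13. Peach prefers the inspection.
Lemon: the inspection nets 19 − 14 = 5; no inspection nets 13. Lemon prefers no inspection.
Neither type deviates, so the separating profile is an equilibrium.

Yes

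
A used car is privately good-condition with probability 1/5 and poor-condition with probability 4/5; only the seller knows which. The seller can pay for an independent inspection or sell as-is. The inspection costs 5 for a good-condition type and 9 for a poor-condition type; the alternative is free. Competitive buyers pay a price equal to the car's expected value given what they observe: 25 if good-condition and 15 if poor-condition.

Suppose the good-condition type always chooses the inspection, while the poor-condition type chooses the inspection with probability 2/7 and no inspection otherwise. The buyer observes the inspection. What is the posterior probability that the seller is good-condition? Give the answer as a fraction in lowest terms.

P(the inspection) = (1/5)·1 + (4/5)·(2/7) = 3/7.
By Bayes' rule, P(good-condition | the inspection) = (1/5) / (3/7) = 7/15.

7/15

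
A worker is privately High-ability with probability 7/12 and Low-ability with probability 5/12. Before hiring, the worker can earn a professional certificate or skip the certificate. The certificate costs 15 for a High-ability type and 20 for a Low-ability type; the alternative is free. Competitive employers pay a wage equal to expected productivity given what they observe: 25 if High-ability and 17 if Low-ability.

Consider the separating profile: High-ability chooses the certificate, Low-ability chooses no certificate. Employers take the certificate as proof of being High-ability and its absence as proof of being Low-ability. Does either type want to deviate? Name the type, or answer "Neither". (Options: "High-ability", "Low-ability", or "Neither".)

High-ability

The certificate pays 25; no certificate pays 17.
High-ability: assigned the certificate, nets 25 − 15 = 10; deviating to no certificate nets 17.
Low-ability: assigned no certificate, nets 17; deviating to the certificate nets 25 − 20 = 5.
The High-ability type gains 7 by deviating.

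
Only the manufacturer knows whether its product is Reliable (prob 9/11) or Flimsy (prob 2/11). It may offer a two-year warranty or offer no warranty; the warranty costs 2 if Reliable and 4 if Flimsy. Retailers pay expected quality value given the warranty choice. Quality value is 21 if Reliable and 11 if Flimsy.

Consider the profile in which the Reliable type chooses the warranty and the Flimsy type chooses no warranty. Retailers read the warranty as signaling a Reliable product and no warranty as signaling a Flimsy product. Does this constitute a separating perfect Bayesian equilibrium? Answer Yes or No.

Under these beliefs, the warranty earns price 21 and no warranty earns price 11.
Reliable: the warranty nets 21 − 2 = 19; no warranty nets 11. Reliable prefers the warranty.
Flimsy: the warranty nets 21 − 4 = 17; no warranty nets 11. Flimsy would deviate to the warranty.
Flimsy has a profitable deviation, so the profile is not an equilibrium.

No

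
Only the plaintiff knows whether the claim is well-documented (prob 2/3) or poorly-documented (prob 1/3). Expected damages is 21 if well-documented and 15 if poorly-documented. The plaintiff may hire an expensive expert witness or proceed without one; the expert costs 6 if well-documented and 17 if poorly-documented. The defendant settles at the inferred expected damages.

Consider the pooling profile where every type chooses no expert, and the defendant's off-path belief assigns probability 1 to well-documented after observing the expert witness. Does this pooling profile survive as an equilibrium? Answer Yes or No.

On path, the defendant holds the prior and pays 2/3·21 + 1/3·15 = 19. Off path (the expert witness), believing well-documented, it pays 21.
well-documented: no expert nets 19; the expert witness nets 21 − 6 = 15. well-documented stays.
poorly-documented: no expert nets 19; the expert witness nets 21 − 17 = 4. poorly-documented stays.
No type deviates, so pooling is sustained.

Yes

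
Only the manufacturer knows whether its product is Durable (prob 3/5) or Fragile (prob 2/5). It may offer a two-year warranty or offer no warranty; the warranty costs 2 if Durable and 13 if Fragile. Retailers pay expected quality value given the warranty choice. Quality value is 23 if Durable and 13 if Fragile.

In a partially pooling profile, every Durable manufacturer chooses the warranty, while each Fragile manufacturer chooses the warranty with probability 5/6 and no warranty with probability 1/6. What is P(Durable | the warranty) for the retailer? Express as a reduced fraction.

9/14

P(the warranty) = (3/5)·1 + (2/5)·(5/6) = 14/15.
By Bayes' rule, P(Durable | the warranty) = (3/5) / (14/15) = 9/14.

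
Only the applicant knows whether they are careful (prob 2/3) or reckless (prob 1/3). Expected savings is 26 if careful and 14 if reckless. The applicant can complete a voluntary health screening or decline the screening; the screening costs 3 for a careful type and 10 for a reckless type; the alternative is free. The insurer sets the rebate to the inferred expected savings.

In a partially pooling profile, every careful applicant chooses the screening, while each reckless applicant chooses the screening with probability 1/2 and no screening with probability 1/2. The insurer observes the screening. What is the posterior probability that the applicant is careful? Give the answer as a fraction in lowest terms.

4/5

P(the screening) = (2/3)·1 + (1/3)·(1/2) = 5/6.
By Bayes' rule, P(careful | the screening) = (2/3) / (5/6) = 4/5.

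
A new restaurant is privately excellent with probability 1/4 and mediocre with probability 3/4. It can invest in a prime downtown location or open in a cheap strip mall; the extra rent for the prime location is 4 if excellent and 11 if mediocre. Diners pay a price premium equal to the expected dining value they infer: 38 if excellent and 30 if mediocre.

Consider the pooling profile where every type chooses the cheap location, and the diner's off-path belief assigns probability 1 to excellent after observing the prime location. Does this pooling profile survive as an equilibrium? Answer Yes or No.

No

On path, the diner holds the prior and pays 1/4·38 + 3/4·30 = 32. Off path (the prime location), believing excellent, it pays 38.
excellent: the cheap location nets 32; the prime location nets 38 − 4 = 34. excellent would deviate.
mediocre: the cheap location nets 32; the prime location nets 38 − 11 = 27. mediocre stays.
A type deviates, so pooling fails.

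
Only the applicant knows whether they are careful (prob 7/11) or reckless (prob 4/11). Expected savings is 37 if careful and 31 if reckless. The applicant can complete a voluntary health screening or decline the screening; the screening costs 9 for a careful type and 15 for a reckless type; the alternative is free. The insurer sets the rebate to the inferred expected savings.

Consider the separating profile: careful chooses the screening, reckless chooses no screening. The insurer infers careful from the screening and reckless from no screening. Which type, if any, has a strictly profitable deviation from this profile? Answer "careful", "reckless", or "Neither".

careful

The screening pays 37; no screening pays 31.
careful: assigned the screening, nets 37 − 9 = 28; deviating to no screening nets 31.
reckless: assigned no screening, nets 31; deviating to the screening nets 37 − 15 = 22.
The careful type gains 3 by deviating.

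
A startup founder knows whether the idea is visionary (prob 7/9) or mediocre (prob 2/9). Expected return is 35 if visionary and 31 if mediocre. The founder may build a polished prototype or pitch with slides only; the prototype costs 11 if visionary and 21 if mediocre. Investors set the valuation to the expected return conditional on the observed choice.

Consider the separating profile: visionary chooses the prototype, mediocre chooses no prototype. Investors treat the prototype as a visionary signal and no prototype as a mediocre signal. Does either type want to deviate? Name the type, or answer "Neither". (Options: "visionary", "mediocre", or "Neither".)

visionary

The prototype pays 35; no prototype pays 31.
visionary: assigned the prototype, nets 35 − 11 = 24; deviating to no prototype nets 31.
mediocre: assigned no prototype, nets 31; deviating to the prototype nets 35 − 21 = 14.
The visionary type gains 7 by deviating.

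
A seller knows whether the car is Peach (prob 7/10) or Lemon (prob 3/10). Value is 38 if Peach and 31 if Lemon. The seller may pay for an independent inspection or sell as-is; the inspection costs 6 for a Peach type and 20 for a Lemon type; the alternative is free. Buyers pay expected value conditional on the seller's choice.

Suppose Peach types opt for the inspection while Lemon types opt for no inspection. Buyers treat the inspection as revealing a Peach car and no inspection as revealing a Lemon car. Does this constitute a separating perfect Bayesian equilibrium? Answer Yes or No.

Under these beliefs, the inspection earns price 38 and no inspection earns price 31.
Peach: the inspection nets 38 − 6 = 32; no inspection nets 31. Peach prefers the inspection.
Lemon: the inspection nets 38 − 20 = 18; no inspection nets 31. Lemon prefers no inspection.
Neither type deviates, so the separating profile is an equilibrium.

Yes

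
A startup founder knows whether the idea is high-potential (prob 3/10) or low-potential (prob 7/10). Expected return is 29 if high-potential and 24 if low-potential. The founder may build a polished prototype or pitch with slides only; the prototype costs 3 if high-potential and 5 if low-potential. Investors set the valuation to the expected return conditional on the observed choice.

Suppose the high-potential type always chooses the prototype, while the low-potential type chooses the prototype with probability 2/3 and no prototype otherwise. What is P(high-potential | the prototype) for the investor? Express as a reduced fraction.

P(the prototype) = (3/10)·1 + (7/10)·(2/3) = 23/30.
By Bayes' rule, P(high-potential | the prototype) = (3/10) / (23/30) = 9/23.

9/23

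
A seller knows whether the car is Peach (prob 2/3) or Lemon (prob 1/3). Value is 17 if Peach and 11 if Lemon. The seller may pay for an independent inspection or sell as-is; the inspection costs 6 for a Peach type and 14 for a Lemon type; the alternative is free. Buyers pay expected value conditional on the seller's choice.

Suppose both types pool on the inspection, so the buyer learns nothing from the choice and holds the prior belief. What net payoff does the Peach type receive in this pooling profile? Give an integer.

Pooled price = 2/3·17 + 1/3·11 = 15.
Peach pays cost 6 for the inspection, so net payoff = 15 − 6 = 9.

9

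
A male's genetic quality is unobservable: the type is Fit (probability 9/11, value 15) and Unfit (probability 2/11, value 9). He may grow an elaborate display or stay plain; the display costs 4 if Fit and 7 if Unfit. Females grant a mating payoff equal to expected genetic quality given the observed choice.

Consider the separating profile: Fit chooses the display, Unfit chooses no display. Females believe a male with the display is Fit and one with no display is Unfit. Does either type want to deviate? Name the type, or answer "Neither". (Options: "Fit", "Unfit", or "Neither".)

The display pays 15; no display pays 9.
Fit: assigned the display, nets 15 − 4 = 11; deviating to no display nets 9.
Unfit: assigned no display, nets 9; deviating to the display nets 15 − 7 = 8.
Both types strictly prefer their assigned action; no profitable deviation.

Neither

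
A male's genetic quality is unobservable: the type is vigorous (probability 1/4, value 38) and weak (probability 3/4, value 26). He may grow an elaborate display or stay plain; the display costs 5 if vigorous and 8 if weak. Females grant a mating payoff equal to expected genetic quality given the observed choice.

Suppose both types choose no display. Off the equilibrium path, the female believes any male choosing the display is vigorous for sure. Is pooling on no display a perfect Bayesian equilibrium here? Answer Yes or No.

On path, the female holds the prior and pays 1/4·38 + 3/4·26 = 29. Off path (the display), believing vigorous, it pays 38.
vigorous: no display nets 29; the display nets 38 − 5 = 33. vigorous would deviate.
weak: no display nets 29; the display nets 38 − 8 = 30. weak would deviate.
A type deviates, so pooling fails.

No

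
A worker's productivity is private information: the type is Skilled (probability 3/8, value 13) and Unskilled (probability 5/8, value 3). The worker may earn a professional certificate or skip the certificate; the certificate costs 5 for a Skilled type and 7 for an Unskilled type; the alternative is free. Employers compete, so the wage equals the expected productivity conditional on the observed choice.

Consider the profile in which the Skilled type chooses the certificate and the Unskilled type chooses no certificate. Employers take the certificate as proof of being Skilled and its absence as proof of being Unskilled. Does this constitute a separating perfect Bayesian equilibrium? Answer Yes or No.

Under these beliefs, the certificate earns wage 13 and no certificate earns wage 3.
Skilled: the certificate nets 13 − 5 = 8; no certificate nets 3. Skilled prefers the certificate.
Unskilled: the certificate nets 13 − 7 = 6; no certificate nets 3. Unskilled would deviate to the certificate.
Unskilled has a profitable deviation, so the profile is not an equilibrium.

No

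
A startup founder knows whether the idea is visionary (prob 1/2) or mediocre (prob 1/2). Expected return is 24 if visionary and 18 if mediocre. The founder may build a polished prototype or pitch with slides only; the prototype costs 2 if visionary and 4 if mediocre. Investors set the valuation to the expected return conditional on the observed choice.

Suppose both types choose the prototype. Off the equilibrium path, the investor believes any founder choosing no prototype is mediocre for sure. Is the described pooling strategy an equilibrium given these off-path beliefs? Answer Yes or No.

No

On path, the investor holds the prior and pays 1/2·24 + 1/2·18 = 21. Off path (no prototype), believing mediocre, it pays 18.
visionary: the prototype nets 21 − 2 = 19; no prototype nets 18. visionary stays.
mediocre: the prototype nets 21 − 4 = 17; no prototype nets 18. mediocre would deviate.
A type deviates, so pooling fails.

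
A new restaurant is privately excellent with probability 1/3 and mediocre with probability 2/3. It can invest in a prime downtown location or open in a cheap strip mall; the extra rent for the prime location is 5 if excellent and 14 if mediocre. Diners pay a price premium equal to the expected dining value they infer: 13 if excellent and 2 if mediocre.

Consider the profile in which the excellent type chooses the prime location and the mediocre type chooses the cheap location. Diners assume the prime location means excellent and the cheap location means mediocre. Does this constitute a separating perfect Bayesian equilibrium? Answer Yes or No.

Under these beliefs, the prime location earns price premium 13 and the cheap location earns price premium 2.
excellent: the prime location nets 13 − 5 = 8; the cheap location nets 2. excellent prefers the prime location.
mediocre: the prime location nets 13 − 14 = -1; the cheap location nets 2. mediocre prefers the cheap location.
Neither type deviates, so the separating profile is an equilibrium.

Yes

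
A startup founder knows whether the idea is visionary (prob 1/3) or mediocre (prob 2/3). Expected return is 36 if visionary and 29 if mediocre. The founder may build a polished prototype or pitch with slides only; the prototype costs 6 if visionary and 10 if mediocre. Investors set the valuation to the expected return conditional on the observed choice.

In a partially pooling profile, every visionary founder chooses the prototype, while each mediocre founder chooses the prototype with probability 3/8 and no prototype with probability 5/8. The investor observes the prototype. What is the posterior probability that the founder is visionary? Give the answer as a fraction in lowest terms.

P(the prototype) = (1/3)·1 + (2/3)·(3/8) = 7/12.
By Bayes' rule, P(visionary | the prototype) = (1/3) / (7/12) = 4/7.

4/7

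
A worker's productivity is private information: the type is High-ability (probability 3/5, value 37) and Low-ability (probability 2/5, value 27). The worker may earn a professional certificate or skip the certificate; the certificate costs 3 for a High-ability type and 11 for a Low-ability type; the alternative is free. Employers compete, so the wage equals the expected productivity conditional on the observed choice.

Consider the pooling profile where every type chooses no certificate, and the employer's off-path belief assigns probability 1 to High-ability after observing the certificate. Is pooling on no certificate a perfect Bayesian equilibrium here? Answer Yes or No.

On path, the employer holds the prior and pays 3/5·37 + 2/5·27 = 33. Off path (the certificate), believing High-ability, it pays 37.
High-ability: no certificate nets 33; the certificate nets 37 − 3 = 34. High-ability would deviate.
Low-ability: no certificate nets 33; the certificate nets 37 − 11 = 26. Low-ability stays.
A type deviates, so pooling fails.

No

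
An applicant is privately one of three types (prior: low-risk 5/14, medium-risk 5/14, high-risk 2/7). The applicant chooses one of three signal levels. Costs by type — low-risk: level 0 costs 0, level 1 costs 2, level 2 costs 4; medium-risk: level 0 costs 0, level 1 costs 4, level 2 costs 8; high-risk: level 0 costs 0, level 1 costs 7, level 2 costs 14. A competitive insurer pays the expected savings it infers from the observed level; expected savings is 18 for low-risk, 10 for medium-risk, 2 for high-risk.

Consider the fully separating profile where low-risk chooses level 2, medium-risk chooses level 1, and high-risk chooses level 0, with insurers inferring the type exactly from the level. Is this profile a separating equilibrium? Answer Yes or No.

No

Separating rebates: level 2 → 18, level 1 → 10, level 0 → 2.
low-risk (assigned level 2): level 0: 2 − 0 = 2; level 1: 10 − 2 = 8; level 2: 18 − 4 = 14. low-risk stays.
medium-risk (assigned level 1): level 0: 2 − 0 = 2; level 1: 10 − 4 = 6; level 2: 18 − 8 = 10. medium-risk prefers level 2.
high-risk (assigned level 0): level 0: 2 − 0 = 2; level 1: 10 − 7 = 3; level 2: 18 − 14 = 4. high-risk prefers level 2.
At least one type deviates; the separating profile fails.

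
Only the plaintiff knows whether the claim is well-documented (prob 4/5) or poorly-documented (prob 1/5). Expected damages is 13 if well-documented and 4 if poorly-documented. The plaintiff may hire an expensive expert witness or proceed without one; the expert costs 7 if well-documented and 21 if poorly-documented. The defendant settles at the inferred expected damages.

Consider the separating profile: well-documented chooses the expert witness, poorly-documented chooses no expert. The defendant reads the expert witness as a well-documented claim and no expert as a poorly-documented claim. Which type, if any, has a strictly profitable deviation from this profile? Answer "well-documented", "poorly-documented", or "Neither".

The expert witness pays 13; no expert pays 4.
well-documented: assigned the expert witness, nets 13 − 7 = 6; deviating to no expert nets 4.
poorly-documented: assigned no expert, nets 4; deviating to the expert witness nets 13 − 21 = -8.
Both types strictly prefer their assigned action; no profitable deviation.

Neither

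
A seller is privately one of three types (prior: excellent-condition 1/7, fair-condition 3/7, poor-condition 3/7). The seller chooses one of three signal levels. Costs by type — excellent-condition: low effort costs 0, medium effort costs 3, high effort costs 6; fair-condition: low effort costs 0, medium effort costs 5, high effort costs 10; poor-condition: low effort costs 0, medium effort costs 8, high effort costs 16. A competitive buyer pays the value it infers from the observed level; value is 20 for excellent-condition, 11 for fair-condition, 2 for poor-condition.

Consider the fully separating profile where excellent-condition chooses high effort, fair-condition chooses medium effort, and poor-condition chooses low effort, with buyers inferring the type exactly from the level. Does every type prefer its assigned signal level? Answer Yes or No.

Separating prices: high effort → 20, medium effort → 11, low effort → 2.
excellent-condition (assigned high effort): low effort: 2 − 0 = 2; medium effort: 11 − 3 = 8; high effort: 20 − 6 = 14. excellent-condition stays.
fair-condition (assigned medium effort): low effort: 2 − 0 = 2; medium effort: 11 − 5 = 6; high effort: 20 − 10 = 10. fair-condition prefers high effort.
poor-condition (assigned low effort): low effort: 2 − 0 = 2; medium effort: 11 − 8 = 3; high effort: 20 − 16 = 4. poor-condition prefers high effort.
At least one type deviates; the separating profile fails.

No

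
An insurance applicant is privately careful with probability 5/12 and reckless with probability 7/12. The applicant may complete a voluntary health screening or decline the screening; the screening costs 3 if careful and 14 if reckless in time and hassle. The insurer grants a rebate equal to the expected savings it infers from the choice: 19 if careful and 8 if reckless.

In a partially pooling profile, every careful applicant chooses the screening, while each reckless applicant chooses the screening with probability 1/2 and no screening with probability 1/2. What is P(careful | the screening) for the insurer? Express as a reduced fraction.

10/17

P(the screening) = (5/12)·1 + (7/12)·(1/2) = 17/24.
By Bayes' rule, P(careful | the screening) = (5/12) / (17/24) = 10/17.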